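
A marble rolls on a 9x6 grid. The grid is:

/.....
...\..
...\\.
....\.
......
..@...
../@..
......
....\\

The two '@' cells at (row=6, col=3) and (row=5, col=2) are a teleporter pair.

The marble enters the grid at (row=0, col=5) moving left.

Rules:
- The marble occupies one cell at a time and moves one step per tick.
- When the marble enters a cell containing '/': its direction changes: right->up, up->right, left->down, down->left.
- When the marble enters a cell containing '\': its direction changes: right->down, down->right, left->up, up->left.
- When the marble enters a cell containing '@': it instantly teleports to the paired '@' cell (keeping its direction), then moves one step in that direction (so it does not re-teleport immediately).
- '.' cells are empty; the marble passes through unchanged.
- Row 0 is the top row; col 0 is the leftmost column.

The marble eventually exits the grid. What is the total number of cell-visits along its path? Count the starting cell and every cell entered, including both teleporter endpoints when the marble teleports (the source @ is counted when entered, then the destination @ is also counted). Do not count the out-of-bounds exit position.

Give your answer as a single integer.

Answer: 14

Derivation:
Step 1: enter (0,5), '.' pass, move left to (0,4)
Step 2: enter (0,4), '.' pass, move left to (0,3)
Step 3: enter (0,3), '.' pass, move left to (0,2)
Step 4: enter (0,2), '.' pass, move left to (0,1)
Step 5: enter (0,1), '.' pass, move left to (0,0)
Step 6: enter (0,0), '/' deflects left->down, move down to (1,0)
Step 7: enter (1,0), '.' pass, move down to (2,0)
Step 8: enter (2,0), '.' pass, move down to (3,0)
Step 9: enter (3,0), '.' pass, move down to (4,0)
Step 10: enter (4,0), '.' pass, move down to (5,0)
Step 11: enter (5,0), '.' pass, move down to (6,0)
Step 12: enter (6,0), '.' pass, move down to (7,0)
Step 13: enter (7,0), '.' pass, move down to (8,0)
Step 14: enter (8,0), '.' pass, move down to (9,0)
Step 15: at (9,0) — EXIT via bottom edge, pos 0
Path length (cell visits): 14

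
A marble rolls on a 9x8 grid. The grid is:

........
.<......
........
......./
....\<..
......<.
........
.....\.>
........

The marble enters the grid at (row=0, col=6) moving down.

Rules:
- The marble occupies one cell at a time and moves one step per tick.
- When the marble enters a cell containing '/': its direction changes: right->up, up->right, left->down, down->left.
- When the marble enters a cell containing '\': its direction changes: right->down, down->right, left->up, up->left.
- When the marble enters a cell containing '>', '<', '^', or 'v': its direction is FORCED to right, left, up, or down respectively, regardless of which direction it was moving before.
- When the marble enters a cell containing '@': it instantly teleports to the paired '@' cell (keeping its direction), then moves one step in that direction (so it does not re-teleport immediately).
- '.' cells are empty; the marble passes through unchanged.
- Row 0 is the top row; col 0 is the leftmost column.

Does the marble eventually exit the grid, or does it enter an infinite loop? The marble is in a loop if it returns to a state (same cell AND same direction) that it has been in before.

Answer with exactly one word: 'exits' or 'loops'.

Step 1: enter (0,6), '.' pass, move down to (1,6)
Step 2: enter (1,6), '.' pass, move down to (2,6)
Step 3: enter (2,6), '.' pass, move down to (3,6)
Step 4: enter (3,6), '.' pass, move down to (4,6)
Step 5: enter (4,6), '.' pass, move down to (5,6)
Step 6: enter (5,6), '<' forces down->left, move left to (5,5)
Step 7: enter (5,5), '.' pass, move left to (5,4)
Step 8: enter (5,4), '.' pass, move left to (5,3)
Step 9: enter (5,3), '.' pass, move left to (5,2)
Step 10: enter (5,2), '.' pass, move left to (5,1)
Step 11: enter (5,1), '.' pass, move left to (5,0)
Step 12: enter (5,0), '.' pass, move left to (5,-1)
Step 13: at (5,-1) — EXIT via left edge, pos 5

Answer: exits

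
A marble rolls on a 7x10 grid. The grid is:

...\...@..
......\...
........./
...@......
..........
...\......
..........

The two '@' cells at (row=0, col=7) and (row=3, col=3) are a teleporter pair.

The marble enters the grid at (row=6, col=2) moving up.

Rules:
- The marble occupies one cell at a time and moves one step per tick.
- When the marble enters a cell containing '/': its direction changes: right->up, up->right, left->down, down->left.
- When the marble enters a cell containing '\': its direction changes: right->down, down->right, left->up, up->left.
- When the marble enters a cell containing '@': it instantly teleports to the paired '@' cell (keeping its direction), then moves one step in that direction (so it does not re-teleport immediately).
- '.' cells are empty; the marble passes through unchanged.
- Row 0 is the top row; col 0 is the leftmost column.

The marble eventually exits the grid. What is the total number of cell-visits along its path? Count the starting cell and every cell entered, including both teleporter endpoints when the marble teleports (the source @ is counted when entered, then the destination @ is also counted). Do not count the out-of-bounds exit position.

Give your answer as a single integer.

Answer: 7

Derivation:
Step 1: enter (6,2), '.' pass, move up to (5,2)
Step 2: enter (5,2), '.' pass, move up to (4,2)
Step 3: enter (4,2), '.' pass, move up to (3,2)
Step 4: enter (3,2), '.' pass, move up to (2,2)
Step 5: enter (2,2), '.' pass, move up to (1,2)
Step 6: enter (1,2), '.' pass, move up to (0,2)
Step 7: enter (0,2), '.' pass, move up to (-1,2)
Step 8: at (-1,2) — EXIT via top edge, pos 2
Path length (cell visits): 7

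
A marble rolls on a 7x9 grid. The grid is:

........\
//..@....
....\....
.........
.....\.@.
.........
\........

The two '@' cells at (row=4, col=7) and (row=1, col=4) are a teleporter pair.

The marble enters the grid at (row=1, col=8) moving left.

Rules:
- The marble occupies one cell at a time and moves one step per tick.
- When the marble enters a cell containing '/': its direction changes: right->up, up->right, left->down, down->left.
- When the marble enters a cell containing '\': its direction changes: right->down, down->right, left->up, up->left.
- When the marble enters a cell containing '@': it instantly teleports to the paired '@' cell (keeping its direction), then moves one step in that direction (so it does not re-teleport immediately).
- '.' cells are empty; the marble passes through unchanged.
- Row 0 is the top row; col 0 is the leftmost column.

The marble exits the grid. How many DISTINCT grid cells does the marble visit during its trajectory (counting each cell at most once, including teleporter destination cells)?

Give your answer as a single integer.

Answer: 11

Derivation:
Step 1: enter (1,8), '.' pass, move left to (1,7)
Step 2: enter (1,7), '.' pass, move left to (1,6)
Step 3: enter (1,6), '.' pass, move left to (1,5)
Step 4: enter (1,5), '.' pass, move left to (1,4)
Step 5: enter (1,4), '@' teleport (1,4)->(4,7), also enter (4,7), move left to (4,6)
Step 6: enter (4,6), '.' pass, move left to (4,5)
Step 7: enter (4,5), '\' deflects left->up, move up to (3,5)
Step 8: enter (3,5), '.' pass, move up to (2,5)
Step 9: enter (2,5), '.' pass, move up to (1,5)
Step 10: enter (1,5), '.' pass, move up to (0,5)
Step 11: enter (0,5), '.' pass, move up to (-1,5)
Step 12: at (-1,5) — EXIT via top edge, pos 5
Distinct cells visited: 11 (path length 12)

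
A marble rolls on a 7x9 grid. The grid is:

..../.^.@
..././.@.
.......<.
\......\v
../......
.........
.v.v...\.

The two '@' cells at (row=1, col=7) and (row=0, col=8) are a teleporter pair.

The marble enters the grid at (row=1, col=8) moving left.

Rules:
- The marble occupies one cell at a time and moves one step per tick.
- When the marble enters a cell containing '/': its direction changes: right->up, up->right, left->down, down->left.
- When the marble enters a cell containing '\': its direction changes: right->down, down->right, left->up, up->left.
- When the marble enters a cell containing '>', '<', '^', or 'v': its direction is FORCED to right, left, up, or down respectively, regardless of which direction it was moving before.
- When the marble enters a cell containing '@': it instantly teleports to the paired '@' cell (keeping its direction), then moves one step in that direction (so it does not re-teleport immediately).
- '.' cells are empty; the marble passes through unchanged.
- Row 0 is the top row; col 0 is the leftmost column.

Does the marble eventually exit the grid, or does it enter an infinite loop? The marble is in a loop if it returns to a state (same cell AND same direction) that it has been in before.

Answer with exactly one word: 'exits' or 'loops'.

Step 1: enter (1,8), '.' pass, move left to (1,7)
Step 2: enter (1,7), '@' teleport (1,7)->(0,8), also enter (0,8), move left to (0,7)
Step 3: enter (0,7), '.' pass, move left to (0,6)
Step 4: enter (0,6), '^' forces left->up, move up to (-1,6)
Step 5: at (-1,6) — EXIT via top edge, pos 6

Answer: exits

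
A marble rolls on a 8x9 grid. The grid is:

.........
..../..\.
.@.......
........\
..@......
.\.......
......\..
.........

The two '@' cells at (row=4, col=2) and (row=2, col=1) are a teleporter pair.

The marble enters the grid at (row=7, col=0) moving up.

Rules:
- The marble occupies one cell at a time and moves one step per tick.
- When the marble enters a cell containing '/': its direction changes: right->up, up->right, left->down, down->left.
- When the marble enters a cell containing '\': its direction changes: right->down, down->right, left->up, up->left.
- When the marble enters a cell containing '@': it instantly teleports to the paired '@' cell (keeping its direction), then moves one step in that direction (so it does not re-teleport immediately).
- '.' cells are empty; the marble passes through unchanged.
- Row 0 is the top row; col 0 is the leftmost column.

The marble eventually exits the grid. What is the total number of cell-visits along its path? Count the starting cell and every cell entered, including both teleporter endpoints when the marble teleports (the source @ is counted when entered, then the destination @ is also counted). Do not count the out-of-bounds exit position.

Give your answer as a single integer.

Answer: 8

Derivation:
Step 1: enter (7,0), '.' pass, move up to (6,0)
Step 2: enter (6,0), '.' pass, move up to (5,0)
Step 3: enter (5,0), '.' pass, move up to (4,0)
Step 4: enter (4,0), '.' pass, move up to (3,0)
Step 5: enter (3,0), '.' pass, move up to (2,0)
Step 6: enter (2,0), '.' pass, move up to (1,0)
Step 7: enter (1,0), '.' pass, move up to (0,0)
Step 8: enter (0,0), '.' pass, move up to (-1,0)
Step 9: at (-1,0) — EXIT via top edge, pos 0
Path length (cell visits): 8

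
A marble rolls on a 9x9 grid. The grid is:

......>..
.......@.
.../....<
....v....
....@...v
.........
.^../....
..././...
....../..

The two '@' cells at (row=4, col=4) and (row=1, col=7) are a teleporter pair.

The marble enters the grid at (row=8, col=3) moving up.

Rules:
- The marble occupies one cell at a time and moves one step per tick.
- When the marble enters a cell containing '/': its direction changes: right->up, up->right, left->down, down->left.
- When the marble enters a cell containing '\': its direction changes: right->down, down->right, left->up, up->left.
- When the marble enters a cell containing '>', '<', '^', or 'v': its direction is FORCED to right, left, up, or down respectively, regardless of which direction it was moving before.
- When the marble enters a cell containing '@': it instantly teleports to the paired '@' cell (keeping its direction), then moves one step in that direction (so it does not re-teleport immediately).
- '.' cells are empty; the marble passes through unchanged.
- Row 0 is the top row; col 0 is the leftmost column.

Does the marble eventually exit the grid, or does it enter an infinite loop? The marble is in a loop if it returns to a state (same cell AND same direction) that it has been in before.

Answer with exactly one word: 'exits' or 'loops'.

Step 1: enter (8,3), '.' pass, move up to (7,3)
Step 2: enter (7,3), '/' deflects up->right, move right to (7,4)
Step 3: enter (7,4), '.' pass, move right to (7,5)
Step 4: enter (7,5), '/' deflects right->up, move up to (6,5)
Step 5: enter (6,5), '.' pass, move up to (5,5)
Step 6: enter (5,5), '.' pass, move up to (4,5)
Step 7: enter (4,5), '.' pass, move up to (3,5)
Step 8: enter (3,5), '.' pass, move up to (2,5)
Step 9: enter (2,5), '.' pass, move up to (1,5)
Step 10: enter (1,5), '.' pass, move up to (0,5)
Step 11: enter (0,5), '.' pass, move up to (-1,5)
Step 12: at (-1,5) — EXIT via top edge, pos 5

Answer: exits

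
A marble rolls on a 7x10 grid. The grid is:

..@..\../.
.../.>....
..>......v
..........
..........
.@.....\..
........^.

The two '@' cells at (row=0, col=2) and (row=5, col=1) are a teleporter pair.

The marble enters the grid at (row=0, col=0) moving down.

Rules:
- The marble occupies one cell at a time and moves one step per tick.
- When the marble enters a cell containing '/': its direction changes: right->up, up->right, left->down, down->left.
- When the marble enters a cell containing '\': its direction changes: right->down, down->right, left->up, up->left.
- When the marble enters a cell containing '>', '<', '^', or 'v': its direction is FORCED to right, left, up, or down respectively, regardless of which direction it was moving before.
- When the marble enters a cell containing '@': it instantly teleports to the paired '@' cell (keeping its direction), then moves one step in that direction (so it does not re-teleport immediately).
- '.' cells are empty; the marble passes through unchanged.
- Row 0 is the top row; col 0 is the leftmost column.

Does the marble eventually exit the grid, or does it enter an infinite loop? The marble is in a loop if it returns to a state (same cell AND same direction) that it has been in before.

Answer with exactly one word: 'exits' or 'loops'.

Step 1: enter (0,0), '.' pass, move down to (1,0)
Step 2: enter (1,0), '.' pass, move down to (2,0)
Step 3: enter (2,0), '.' pass, move down to (3,0)
Step 4: enter (3,0), '.' pass, move down to (4,0)
Step 5: enter (4,0), '.' pass, move down to (5,0)
Step 6: enter (5,0), '.' pass, move down to (6,0)
Step 7: enter (6,0), '.' pass, move down to (7,0)
Step 8: at (7,0) — EXIT via bottom edge, pos 0

Answer: exits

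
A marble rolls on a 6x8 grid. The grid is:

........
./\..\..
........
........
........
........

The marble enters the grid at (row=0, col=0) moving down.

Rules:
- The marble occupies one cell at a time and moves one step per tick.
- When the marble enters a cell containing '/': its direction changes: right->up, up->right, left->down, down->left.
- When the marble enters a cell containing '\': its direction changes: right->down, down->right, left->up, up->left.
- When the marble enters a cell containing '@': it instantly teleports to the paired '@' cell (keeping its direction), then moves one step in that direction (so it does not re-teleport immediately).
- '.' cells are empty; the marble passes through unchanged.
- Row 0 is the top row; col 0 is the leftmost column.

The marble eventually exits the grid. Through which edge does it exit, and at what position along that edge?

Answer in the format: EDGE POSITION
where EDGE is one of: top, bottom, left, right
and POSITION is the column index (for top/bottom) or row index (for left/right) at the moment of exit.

Step 1: enter (0,0), '.' pass, move down to (1,0)
Step 2: enter (1,0), '.' pass, move down to (2,0)
Step 3: enter (2,0), '.' pass, move down to (3,0)
Step 4: enter (3,0), '.' pass, move down to (4,0)
Step 5: enter (4,0), '.' pass, move down to (5,0)
Step 6: enter (5,0), '.' pass, move down to (6,0)
Step 7: at (6,0) — EXIT via bottom edge, pos 0

Answer: bottom 0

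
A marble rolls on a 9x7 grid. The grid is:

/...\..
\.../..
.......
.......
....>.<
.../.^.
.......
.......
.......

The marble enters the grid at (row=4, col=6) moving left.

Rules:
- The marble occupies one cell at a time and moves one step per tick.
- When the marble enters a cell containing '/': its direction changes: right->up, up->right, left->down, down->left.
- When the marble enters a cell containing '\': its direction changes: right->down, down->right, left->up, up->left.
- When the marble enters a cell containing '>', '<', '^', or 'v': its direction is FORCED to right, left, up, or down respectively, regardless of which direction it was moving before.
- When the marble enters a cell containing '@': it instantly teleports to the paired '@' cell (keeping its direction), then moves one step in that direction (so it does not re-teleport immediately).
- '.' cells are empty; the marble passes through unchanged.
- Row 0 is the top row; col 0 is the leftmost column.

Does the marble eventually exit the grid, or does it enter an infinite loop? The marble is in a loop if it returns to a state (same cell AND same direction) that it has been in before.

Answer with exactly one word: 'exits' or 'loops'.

Step 1: enter (4,6), '<' forces left->left, move left to (4,5)
Step 2: enter (4,5), '.' pass, move left to (4,4)
Step 3: enter (4,4), '>' forces left->right, move right to (4,5)
Step 4: enter (4,5), '.' pass, move right to (4,6)
Step 5: enter (4,6), '<' forces right->left, move left to (4,5)
Step 6: at (4,5) dir=left — LOOP DETECTED (seen before)

Answer: loops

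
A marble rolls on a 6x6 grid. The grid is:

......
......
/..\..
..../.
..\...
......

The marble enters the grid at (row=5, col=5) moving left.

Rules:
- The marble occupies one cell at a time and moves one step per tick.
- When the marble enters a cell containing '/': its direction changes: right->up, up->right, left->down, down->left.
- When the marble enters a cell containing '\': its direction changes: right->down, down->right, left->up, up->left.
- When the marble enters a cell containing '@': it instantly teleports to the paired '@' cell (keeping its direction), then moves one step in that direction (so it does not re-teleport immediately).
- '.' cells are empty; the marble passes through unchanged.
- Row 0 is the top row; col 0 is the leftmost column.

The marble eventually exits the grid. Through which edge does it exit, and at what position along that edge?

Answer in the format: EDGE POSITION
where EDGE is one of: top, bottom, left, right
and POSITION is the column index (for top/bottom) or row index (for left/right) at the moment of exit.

Answer: left 5

Derivation:
Step 1: enter (5,5), '.' pass, move left to (5,4)
Step 2: enter (5,4), '.' pass, move left to (5,3)
Step 3: enter (5,3), '.' pass, move left to (5,2)
Step 4: enter (5,2), '.' pass, move left to (5,1)
Step 5: enter (5,1), '.' pass, move left to (5,0)
Step 6: enter (5,0), '.' pass, move left to (5,-1)
Step 7: at (5,-1) — EXIT via left edge, pos 5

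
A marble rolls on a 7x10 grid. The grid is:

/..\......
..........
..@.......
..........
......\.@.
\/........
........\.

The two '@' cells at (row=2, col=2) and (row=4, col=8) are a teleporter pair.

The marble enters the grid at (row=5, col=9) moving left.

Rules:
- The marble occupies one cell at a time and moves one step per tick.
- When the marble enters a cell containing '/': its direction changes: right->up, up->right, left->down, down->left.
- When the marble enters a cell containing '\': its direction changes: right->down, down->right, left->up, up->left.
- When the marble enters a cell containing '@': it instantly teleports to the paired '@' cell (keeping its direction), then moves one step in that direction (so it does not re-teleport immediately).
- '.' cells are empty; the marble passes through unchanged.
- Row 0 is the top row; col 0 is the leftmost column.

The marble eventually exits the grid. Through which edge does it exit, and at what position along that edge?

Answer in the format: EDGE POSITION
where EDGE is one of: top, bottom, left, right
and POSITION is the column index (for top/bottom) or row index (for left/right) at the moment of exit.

Step 1: enter (5,9), '.' pass, move left to (5,8)
Step 2: enter (5,8), '.' pass, move left to (5,7)
Step 3: enter (5,7), '.' pass, move left to (5,6)
Step 4: enter (5,6), '.' pass, move left to (5,5)
Step 5: enter (5,5), '.' pass, move left to (5,4)
Step 6: enter (5,4), '.' pass, move left to (5,3)
Step 7: enter (5,3), '.' pass, move left to (5,2)
Step 8: enter (5,2), '.' pass, move left to (5,1)
Step 9: enter (5,1), '/' deflects left->down, move down to (6,1)
Step 10: enter (6,1), '.' pass, move down to (7,1)
Step 11: at (7,1) — EXIT via bottom edge, pos 1

Answer: bottom 1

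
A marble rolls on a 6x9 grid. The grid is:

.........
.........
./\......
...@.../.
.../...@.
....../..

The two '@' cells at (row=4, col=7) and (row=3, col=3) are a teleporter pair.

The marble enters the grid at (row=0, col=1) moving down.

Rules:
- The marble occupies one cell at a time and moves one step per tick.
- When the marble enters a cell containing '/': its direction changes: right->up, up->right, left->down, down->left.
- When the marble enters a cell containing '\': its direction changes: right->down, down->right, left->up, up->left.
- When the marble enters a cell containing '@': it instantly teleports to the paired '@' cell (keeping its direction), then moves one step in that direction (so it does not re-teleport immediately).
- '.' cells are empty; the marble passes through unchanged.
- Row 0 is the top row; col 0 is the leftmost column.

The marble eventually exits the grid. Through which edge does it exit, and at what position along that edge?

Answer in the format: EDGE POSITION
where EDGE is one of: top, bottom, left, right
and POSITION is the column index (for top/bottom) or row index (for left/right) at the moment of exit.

Step 1: enter (0,1), '.' pass, move down to (1,1)
Step 2: enter (1,1), '.' pass, move down to (2,1)
Step 3: enter (2,1), '/' deflects down->left, move left to (2,0)
Step 4: enter (2,0), '.' pass, move left to (2,-1)
Step 5: at (2,-1) — EXIT via left edge, pos 2

Answer: left 2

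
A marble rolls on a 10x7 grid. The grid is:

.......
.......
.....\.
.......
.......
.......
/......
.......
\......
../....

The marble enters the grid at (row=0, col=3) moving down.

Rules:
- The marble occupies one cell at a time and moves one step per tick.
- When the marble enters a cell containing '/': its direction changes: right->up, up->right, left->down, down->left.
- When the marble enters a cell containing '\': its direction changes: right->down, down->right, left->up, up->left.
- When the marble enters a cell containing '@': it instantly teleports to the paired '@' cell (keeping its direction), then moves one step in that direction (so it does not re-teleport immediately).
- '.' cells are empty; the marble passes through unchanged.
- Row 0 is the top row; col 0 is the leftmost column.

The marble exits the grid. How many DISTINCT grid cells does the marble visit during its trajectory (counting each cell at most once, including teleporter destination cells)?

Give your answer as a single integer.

Answer: 10

Derivation:
Step 1: enter (0,3), '.' pass, move down to (1,3)
Step 2: enter (1,3), '.' pass, move down to (2,3)
Step 3: enter (2,3), '.' pass, move down to (3,3)
Step 4: enter (3,3), '.' pass, move down to (4,3)
Step 5: enter (4,3), '.' pass, move down to (5,3)
Step 6: enter (5,3), '.' pass, move down to (6,3)
Step 7: enter (6,3), '.' pass, move down to (7,3)
Step 8: enter (7,3), '.' pass, move down to (8,3)
Step 9: enter (8,3), '.' pass, move down to (9,3)
Step 10: enter (9,3), '.' pass, move down to (10,3)
Step 11: at (10,3) — EXIT via bottom edge, pos 3
Distinct cells visited: 10 (path length 10)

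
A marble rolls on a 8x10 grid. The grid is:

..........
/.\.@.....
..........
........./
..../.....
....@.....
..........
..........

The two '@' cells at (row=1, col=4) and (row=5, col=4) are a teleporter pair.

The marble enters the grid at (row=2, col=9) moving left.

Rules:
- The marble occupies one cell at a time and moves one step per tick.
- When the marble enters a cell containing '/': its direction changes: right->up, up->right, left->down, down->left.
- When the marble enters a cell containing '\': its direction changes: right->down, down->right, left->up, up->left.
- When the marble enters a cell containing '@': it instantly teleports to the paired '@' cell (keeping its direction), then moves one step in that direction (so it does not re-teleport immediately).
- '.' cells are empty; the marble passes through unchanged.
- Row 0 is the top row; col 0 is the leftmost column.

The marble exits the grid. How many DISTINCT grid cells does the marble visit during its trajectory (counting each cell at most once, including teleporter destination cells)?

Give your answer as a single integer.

Answer: 10

Derivation:
Step 1: enter (2,9), '.' pass, move left to (2,8)
Step 2: enter (2,8), '.' pass, move left to (2,7)
Step 3: enter (2,7), '.' pass, move left to (2,6)
Step 4: enter (2,6), '.' pass, move left to (2,5)
Step 5: enter (2,5), '.' pass, move left to (2,4)
Step 6: enter (2,4), '.' pass, move left to (2,3)
Step 7: enter (2,3), '.' pass, move left to (2,2)
Step 8: enter (2,2), '.' pass, move left to (2,1)
Step 9: enter (2,1), '.' pass, move left to (2,0)
Step 10: enter (2,0), '.' pass, move left to (2,-1)
Step 11: at (2,-1) — EXIT via left edge, pos 2
Distinct cells visited: 10 (path length 10)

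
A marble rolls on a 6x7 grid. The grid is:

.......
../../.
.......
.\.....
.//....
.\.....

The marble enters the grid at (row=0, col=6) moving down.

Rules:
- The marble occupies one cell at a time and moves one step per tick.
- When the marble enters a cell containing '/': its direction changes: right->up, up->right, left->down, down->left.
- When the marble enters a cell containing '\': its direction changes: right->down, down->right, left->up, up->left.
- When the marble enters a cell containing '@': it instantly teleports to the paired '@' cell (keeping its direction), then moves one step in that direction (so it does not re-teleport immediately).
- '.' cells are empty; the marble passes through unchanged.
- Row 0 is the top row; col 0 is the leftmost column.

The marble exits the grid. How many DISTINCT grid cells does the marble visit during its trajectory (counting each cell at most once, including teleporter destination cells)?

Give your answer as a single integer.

Step 1: enter (0,6), '.' pass, move down to (1,6)
Step 2: enter (1,6), '.' pass, move down to (2,6)
Step 3: enter (2,6), '.' pass, move down to (3,6)
Step 4: enter (3,6), '.' pass, move down to (4,6)
Step 5: enter (4,6), '.' pass, move down to (5,6)
Step 6: enter (5,6), '.' pass, move down to (6,6)
Step 7: at (6,6) — EXIT via bottom edge, pos 6
Distinct cells visited: 6 (path length 6)

Answer: 6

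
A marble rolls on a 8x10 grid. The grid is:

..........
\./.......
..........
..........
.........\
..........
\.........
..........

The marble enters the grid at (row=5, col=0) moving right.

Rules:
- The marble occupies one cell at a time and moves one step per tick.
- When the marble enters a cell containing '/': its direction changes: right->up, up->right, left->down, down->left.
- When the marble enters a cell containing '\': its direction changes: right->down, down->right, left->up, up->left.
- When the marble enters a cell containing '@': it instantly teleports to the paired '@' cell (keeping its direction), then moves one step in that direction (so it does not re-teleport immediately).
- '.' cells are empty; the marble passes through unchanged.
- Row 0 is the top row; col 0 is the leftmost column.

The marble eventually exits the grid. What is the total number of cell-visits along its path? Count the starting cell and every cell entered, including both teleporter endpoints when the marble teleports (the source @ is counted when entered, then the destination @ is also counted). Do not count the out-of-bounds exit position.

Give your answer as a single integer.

Step 1: enter (5,0), '.' pass, move right to (5,1)
Step 2: enter (5,1), '.' pass, move right to (5,2)
Step 3: enter (5,2), '.' pass, move right to (5,3)
Step 4: enter (5,3), '.' pass, move right to (5,4)
Step 5: enter (5,4), '.' pass, move right to (5,5)
Step 6: enter (5,5), '.' pass, move right to (5,6)
Step 7: enter (5,6), '.' pass, move right to (5,7)
Step 8: enter (5,7), '.' pass, move right to (5,8)
Step 9: enter (5,8), '.' pass, move right to (5,9)
Step 10: enter (5,9), '.' pass, move right to (5,10)
Step 11: at (5,10) — EXIT via right edge, pos 5
Path length (cell visits): 10

Answer: 10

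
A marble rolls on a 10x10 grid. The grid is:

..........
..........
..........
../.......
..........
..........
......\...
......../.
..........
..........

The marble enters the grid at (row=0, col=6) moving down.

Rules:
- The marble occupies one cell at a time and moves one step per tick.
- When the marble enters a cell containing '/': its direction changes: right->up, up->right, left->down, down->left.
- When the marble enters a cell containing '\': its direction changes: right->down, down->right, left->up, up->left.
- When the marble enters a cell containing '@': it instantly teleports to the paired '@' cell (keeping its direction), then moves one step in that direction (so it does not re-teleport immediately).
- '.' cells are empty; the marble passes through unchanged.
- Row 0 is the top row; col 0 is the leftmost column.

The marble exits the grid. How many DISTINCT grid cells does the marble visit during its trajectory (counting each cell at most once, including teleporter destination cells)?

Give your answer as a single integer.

Answer: 10

Derivation:
Step 1: enter (0,6), '.' pass, move down to (1,6)
Step 2: enter (1,6), '.' pass, move down to (2,6)
Step 3: enter (2,6), '.' pass, move down to (3,6)
Step 4: enter (3,6), '.' pass, move down to (4,6)
Step 5: enter (4,6), '.' pass, move down to (5,6)
Step 6: enter (5,6), '.' pass, move down to (6,6)
Step 7: enter (6,6), '\' deflects down->right, move right to (6,7)
Step 8: enter (6,7), '.' pass, move right to (6,8)
Step 9: enter (6,8), '.' pass, move right to (6,9)
Step 10: enter (6,9), '.' pass, move right to (6,10)
Step 11: at (6,10) — EXIT via right edge, pos 6
Distinct cells visited: 10 (path length 10)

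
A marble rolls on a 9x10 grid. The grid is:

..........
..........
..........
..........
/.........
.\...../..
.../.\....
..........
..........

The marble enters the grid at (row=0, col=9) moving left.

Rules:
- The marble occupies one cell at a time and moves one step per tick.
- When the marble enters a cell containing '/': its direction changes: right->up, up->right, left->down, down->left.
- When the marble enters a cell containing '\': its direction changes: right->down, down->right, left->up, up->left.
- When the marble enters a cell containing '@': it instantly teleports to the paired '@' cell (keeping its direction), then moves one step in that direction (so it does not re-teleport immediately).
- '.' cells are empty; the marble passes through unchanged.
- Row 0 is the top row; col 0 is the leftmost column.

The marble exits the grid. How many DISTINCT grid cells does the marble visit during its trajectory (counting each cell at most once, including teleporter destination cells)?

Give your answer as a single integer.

Step 1: enter (0,9), '.' pass, move left to (0,8)
Step 2: enter (0,8), '.' pass, move left to (0,7)
Step 3: enter (0,7), '.' pass, move left to (0,6)
Step 4: enter (0,6), '.' pass, move left to (0,5)
Step 5: enter (0,5), '.' pass, move left to (0,4)
Step 6: enter (0,4), '.' pass, move left to (0,3)
Step 7: enter (0,3), '.' pass, move left to (0,2)
Step 8: enter (0,2), '.' pass, move left to (0,1)
Step 9: enter (0,1), '.' pass, move left to (0,0)
Step 10: enter (0,0), '.' pass, move left to (0,-1)
Step 11: at (0,-1) — EXIT via left edge, pos 0
Distinct cells visited: 10 (path length 10)

Answer: 10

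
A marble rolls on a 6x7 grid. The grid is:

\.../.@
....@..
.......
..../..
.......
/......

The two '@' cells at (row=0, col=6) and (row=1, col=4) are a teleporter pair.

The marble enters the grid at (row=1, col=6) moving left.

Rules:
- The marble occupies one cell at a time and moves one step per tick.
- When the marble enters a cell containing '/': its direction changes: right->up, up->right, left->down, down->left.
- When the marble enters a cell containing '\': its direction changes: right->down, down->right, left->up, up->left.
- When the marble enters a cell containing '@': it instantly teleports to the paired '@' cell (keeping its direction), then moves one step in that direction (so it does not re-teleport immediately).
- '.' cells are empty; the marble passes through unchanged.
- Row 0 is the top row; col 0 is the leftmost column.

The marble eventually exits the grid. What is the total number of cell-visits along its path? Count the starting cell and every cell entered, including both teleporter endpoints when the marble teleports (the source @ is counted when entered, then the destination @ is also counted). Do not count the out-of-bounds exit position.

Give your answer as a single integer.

Step 1: enter (1,6), '.' pass, move left to (1,5)
Step 2: enter (1,5), '.' pass, move left to (1,4)
Step 3: enter (1,4), '@' teleport (1,4)->(0,6), also enter (0,6), move left to (0,5)
Step 4: enter (0,5), '.' pass, move left to (0,4)
Step 5: enter (0,4), '/' deflects left->down, move down to (1,4)
Step 6: enter (1,4), '@' teleport (1,4)->(0,6), also enter (0,6), move down to (1,6)
Step 7: enter (1,6), '.' pass, move down to (2,6)
Step 8: enter (2,6), '.' pass, move down to (3,6)
Step 9: enter (3,6), '.' pass, move down to (4,6)
Step 10: enter (4,6), '.' pass, move down to (5,6)
Step 11: enter (5,6), '.' pass, move down to (6,6)
Step 12: at (6,6) — EXIT via bottom edge, pos 6
Path length (cell visits): 13

Answer: 13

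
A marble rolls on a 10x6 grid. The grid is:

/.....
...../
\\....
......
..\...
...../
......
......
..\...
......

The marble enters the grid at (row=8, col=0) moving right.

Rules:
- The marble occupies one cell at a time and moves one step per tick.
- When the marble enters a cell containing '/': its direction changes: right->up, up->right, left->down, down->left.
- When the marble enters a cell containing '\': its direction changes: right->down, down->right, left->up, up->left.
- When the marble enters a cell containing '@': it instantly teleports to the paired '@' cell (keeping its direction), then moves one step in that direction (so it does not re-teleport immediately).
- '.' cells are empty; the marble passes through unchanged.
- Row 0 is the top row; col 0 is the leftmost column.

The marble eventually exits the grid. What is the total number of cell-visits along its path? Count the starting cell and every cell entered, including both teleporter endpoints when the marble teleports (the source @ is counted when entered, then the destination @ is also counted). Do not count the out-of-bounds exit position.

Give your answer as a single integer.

Step 1: enter (8,0), '.' pass, move right to (8,1)
Step 2: enter (8,1), '.' pass, move right to (8,2)
Step 3: enter (8,2), '\' deflects right->down, move down to (9,2)
Step 4: enter (9,2), '.' pass, move down to (10,2)
Step 5: at (10,2) — EXIT via bottom edge, pos 2
Path length (cell visits): 4

Answer: 4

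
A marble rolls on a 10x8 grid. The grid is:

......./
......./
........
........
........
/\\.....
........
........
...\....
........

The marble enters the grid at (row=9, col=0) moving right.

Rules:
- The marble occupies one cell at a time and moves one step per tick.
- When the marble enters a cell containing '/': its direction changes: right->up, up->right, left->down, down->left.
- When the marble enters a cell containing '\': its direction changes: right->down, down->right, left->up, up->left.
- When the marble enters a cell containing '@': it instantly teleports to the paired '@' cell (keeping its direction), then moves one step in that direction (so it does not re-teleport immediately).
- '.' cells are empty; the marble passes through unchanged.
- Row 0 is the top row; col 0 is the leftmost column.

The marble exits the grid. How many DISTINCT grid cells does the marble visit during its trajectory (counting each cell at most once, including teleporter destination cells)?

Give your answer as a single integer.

Answer: 8

Derivation:
Step 1: enter (9,0), '.' pass, move right to (9,1)
Step 2: enter (9,1), '.' pass, move right to (9,2)
Step 3: enter (9,2), '.' pass, move right to (9,3)
Step 4: enter (9,3), '.' pass, move right to (9,4)
Step 5: enter (9,4), '.' pass, move right to (9,5)
Step 6: enter (9,5), '.' pass, move right to (9,6)
Step 7: enter (9,6), '.' pass, move right to (9,7)
Step 8: enter (9,7), '.' pass, move right to (9,8)
Step 9: at (9,8) — EXIT via right edge, pos 9
Distinct cells visited: 8 (path length 8)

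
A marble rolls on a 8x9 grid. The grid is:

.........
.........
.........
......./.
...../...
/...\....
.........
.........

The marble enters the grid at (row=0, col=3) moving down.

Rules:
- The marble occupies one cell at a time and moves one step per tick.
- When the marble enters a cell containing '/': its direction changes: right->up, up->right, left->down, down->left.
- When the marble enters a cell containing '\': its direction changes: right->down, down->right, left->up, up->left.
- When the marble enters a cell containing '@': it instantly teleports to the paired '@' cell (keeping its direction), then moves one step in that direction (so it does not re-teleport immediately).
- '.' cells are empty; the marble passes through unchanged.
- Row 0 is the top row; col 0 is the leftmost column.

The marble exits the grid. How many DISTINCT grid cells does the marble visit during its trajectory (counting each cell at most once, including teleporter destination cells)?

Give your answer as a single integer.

Answer: 8

Derivation:
Step 1: enter (0,3), '.' pass, move down to (1,3)
Step 2: enter (1,3), '.' pass, move down to (2,3)
Step 3: enter (2,3), '.' pass, move down to (3,3)
Step 4: enter (3,3), '.' pass, move down to (4,3)
Step 5: enter (4,3), '.' pass, move down to (5,3)
Step 6: enter (5,3), '.' pass, move down to (6,3)
Step 7: enter (6,3), '.' pass, move down to (7,3)
Step 8: enter (7,3), '.' pass, move down to (8,3)
Step 9: at (8,3) — EXIT via bottom edge, pos 3
Distinct cells visited: 8 (path length 8)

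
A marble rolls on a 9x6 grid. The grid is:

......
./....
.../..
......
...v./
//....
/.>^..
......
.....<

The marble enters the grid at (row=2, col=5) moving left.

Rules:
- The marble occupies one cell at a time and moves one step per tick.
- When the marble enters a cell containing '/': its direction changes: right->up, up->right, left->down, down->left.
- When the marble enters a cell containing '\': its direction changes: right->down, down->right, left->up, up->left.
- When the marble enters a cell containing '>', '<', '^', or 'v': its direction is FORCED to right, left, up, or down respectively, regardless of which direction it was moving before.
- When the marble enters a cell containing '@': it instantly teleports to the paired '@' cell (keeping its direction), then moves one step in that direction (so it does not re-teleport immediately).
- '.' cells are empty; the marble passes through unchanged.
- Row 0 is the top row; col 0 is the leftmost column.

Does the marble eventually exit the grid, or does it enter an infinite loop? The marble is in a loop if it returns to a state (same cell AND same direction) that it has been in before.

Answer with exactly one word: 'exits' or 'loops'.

Step 1: enter (2,5), '.' pass, move left to (2,4)
Step 2: enter (2,4), '.' pass, move left to (2,3)
Step 3: enter (2,3), '/' deflects left->down, move down to (3,3)
Step 4: enter (3,3), '.' pass, move down to (4,3)
Step 5: enter (4,3), 'v' forces down->down, move down to (5,3)
Step 6: enter (5,3), '.' pass, move down to (6,3)
Step 7: enter (6,3), '^' forces down->up, move up to (5,3)
Step 8: enter (5,3), '.' pass, move up to (4,3)
Step 9: enter (4,3), 'v' forces up->down, move down to (5,3)
Step 10: at (5,3) dir=down — LOOP DETECTED (seen before)

Answer: loops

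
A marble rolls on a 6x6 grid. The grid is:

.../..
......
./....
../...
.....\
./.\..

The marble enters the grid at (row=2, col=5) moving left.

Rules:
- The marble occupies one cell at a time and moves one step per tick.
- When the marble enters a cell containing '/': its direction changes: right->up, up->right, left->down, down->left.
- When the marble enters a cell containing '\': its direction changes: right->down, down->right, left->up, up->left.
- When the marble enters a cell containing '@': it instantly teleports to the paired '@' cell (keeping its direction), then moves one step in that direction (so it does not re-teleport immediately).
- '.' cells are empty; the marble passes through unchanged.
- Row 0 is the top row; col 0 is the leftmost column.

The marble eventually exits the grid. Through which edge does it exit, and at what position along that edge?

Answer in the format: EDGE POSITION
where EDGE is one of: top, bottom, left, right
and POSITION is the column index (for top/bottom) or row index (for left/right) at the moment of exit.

Answer: left 5

Derivation:
Step 1: enter (2,5), '.' pass, move left to (2,4)
Step 2: enter (2,4), '.' pass, move left to (2,3)
Step 3: enter (2,3), '.' pass, move left to (2,2)
Step 4: enter (2,2), '.' pass, move left to (2,1)
Step 5: enter (2,1), '/' deflects left->down, move down to (3,1)
Step 6: enter (3,1), '.' pass, move down to (4,1)
Step 7: enter (4,1), '.' pass, move down to (5,1)
Step 8: enter (5,1), '/' deflects down->left, move left to (5,0)
Step 9: enter (5,0), '.' pass, move left to (5,-1)
Step 10: at (5,-1) — EXIT via left edge, pos 5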